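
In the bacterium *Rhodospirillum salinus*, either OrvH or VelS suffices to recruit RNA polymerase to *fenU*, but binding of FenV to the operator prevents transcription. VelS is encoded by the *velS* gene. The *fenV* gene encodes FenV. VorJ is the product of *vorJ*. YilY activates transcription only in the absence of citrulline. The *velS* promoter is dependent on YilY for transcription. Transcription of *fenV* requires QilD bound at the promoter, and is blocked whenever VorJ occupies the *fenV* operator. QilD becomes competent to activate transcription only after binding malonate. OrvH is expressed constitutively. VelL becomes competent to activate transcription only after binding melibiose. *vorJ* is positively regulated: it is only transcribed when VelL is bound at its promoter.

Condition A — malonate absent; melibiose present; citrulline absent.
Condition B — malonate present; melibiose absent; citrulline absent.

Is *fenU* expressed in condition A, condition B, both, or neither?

A only

Condition A:
Malonate is absent, so QilD is inactive.
Melibiose is present, so VelL is active.
No repressor is bound and VelL is active, so *vorJ* is transcribed.
So VorJ is produced and active.
With repressor VorJ bound, *fenV* is not transcribed.
So FenV is not produced.
OrvH is produced constitutively and is active.
Citrulline is absent, so YilY is active.
No repressor is bound and YilY is active, so *velS* is transcribed.
So VelS is produced and active.
Activator OrvH is present, so *fenU* is transcribed.
→ *fenU* is ON in A.
Condition B:
Malonate is present, so QilD is active.
Melibiose is absent, so VelL is inactive.
Required activator VelL is absent, so *vorJ* is not transcribed.
So VorJ is not produced.
No repressor is bound and QilD is active, so *fenV* is transcribed.
So FenV is produced and active.
OrvH is produced constitutively and is active.
Citrulline is absent, so YilY is active.
No repressor is bound and YilY is active, so *velS* is transcribed.
So VelS is produced and active.
With repressor FenV bound, *fenU* is not transcribed.
→ *fenU* is OFF in B.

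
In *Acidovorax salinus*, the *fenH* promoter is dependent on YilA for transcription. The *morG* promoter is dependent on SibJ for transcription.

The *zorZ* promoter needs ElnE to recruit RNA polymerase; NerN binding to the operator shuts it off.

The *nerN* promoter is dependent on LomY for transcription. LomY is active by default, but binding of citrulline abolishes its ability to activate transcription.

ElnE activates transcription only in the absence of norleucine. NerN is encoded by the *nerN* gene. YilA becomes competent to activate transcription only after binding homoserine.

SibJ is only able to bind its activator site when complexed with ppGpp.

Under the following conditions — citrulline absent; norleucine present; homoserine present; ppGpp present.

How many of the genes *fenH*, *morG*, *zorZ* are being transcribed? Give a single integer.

2

Homoserine is present, so YilA is active.
No repressor is bound and YilA is active, so *fenH* is transcribed.
→ *fenH* is ON.
ppGpp is present, so SibJ is active.
No repressor is bound and SibJ is active, so *morG* is transcribed.
→ *morG* is ON.
Citrulline is absent, so LomY is active.
No repressor is bound and LomY is active, so *nerN* is transcribed.
So NerN is produced and active.
Norleucine is present, so ElnE is inactive.
With repressor NerN bound, *zorZ* is not transcribed.
→ *zorZ* is OFF.
2 of the 3 genes are transcribed.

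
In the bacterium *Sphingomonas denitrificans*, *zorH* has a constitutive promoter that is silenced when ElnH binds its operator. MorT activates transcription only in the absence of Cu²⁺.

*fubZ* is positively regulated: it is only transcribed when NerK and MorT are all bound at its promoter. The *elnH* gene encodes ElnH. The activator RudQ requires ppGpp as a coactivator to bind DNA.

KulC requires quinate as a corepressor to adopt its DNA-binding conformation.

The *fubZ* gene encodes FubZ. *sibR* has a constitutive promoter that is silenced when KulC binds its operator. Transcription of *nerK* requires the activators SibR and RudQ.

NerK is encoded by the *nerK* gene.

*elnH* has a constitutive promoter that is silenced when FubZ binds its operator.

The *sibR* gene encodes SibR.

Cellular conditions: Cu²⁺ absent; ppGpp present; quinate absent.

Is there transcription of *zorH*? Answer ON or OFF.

Quinate is absent, so KulC is inactive.
With no repressor bound, *sibR* is transcribed.
So SibR is produced and active.
ppGpp is present, so RudQ is active.
No repressor is bound and SibR and RudQ are active, so *nerK* is transcribed.
So NerK is produced and active.
Cu²⁺ is absent, so MorT is active.
No repressor is bound and NerK and MorT are active, so *fubZ* is transcribed.
So FubZ is produced and active.
With repressor FubZ bound, *elnH* is not transcribed.
So ElnH is not produced.
With no repressor bound, *zorH* is transcribed.

ON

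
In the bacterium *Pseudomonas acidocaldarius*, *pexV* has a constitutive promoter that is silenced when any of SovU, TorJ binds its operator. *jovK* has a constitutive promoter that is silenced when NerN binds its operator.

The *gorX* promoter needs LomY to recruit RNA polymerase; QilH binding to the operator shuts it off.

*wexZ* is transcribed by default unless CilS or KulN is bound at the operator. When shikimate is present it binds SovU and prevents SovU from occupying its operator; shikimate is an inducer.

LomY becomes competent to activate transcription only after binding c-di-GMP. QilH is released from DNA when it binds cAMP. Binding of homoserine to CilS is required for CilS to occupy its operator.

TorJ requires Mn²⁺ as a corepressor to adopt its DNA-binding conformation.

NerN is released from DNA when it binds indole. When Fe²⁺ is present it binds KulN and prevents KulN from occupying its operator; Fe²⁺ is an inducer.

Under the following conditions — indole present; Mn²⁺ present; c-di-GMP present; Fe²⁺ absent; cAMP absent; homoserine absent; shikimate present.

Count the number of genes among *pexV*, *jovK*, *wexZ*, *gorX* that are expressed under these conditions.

Shikimate is present, so SovU is inactive.
Mn²⁺ is present, so TorJ is active.
With repressor TorJ bound, *pexV* is not transcribed.
→ *pexV* is OFF.
Indole is present, so NerN is inactive.
With no repressor bound, *jovK* is transcribed.
→ *jovK* is ON.
Homoserine is absent, so CilS is inactive.
Fe²⁺ is absent, so KulN is active.
With repressor KulN bound, *wexZ* is not transcribed.
→ *wexZ* is OFF.
cAMP is absent, so QilH is active.
c-di-GMP is present, so LomY is active.
With repressor QilH bound, *gorX* is not transcribed.
→ *gorX* is OFF.
1 of the 4 genes is transcribed.

1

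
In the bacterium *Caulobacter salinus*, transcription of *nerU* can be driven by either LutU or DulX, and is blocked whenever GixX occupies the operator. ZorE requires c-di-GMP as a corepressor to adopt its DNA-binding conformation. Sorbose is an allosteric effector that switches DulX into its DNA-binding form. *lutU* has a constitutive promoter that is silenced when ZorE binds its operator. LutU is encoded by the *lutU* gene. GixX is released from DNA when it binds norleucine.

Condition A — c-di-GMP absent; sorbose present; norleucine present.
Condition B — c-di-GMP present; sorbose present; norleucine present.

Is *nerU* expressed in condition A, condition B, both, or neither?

Condition A:
c-di-GMP is absent, so ZorE is inactive.
With no repressor bound, *lutU* is transcribed.
So LutU is produced and active.
Sorbose is present, so DulX is active.
Norleucine is present, so GixX is inactive.
Activator LutU is present, so *nerU* is transcribed.
→ *nerU* is ON in A.
Condition B:
c-di-GMP is present, so ZorE is active.
With repressor ZorE bound, *lutU* is not transcribed.
So LutU is not produced.
Sorbose is present, so DulX is active.
Norleucine is present, so GixX is inactive.
Activator DulX is present, so *nerU* is transcribed.
→ *nerU* is ON in B.

both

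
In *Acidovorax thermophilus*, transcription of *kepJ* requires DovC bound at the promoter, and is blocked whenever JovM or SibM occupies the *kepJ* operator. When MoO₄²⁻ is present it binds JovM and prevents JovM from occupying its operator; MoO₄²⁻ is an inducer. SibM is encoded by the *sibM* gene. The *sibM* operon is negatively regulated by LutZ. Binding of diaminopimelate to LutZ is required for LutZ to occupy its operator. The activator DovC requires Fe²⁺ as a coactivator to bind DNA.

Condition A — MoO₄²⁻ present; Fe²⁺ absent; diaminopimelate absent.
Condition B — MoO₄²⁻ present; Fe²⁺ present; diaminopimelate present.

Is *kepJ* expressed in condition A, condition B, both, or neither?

Condition A:
MoO₄²⁻ is present, so JovM is inactive.
Fe²⁺ is absent, so DovC is inactive.
Diaminopimelate is absent, so LutZ is inactive.
With no repressor bound, *sibM* is transcribed.
So SibM is produced and active.
With repressor SibM bound, *kepJ* is not transcribed.
→ *kepJ* is OFF in A.
Condition B:
MoO₄²⁻ is present, so JovM is inactive.
Fe²⁺ is present, so DovC is active.
Diaminopimelate is present, so LutZ is active.
With repressor LutZ bound, *sibM* is not transcribed.
So SibM is not produced.
No repressor is bound and DovC is active, so *kepJ* is transcribed.
→ *kepJ* is ON in B.

B only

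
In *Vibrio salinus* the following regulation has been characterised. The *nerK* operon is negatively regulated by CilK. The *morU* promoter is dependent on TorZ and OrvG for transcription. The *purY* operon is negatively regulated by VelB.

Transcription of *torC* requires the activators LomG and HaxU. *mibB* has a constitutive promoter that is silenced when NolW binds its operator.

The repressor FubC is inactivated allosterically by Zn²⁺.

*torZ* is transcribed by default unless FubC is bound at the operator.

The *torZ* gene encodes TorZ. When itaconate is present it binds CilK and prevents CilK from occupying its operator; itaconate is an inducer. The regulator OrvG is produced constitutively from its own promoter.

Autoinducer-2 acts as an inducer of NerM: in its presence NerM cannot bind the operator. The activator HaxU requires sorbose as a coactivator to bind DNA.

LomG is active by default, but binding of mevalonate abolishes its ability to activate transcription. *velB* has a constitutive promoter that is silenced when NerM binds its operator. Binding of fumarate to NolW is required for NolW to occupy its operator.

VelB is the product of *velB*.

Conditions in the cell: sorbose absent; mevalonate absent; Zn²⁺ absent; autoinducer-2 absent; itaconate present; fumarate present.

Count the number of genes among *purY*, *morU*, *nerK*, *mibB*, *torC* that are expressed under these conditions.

Autoinducer-2 is absent, so NerM is active.
With repressor NerM bound, *velB* is not transcribed.
So VelB is not produced.
With no repressor bound, *purY* is transcribed.
→ *purY* is ON.
Zn²⁺ is absent, so FubC is active.
With repressor FubC bound, *torZ* is not transcribed.
So TorZ is not produced.
OrvG is produced constitutively and is active.
Required activator TorZ is absent, so *morU* is not transcribed.
→ *morU* is OFF.
Itaconate is present, so CilK is inactive.
With no repressor bound, *nerK* is transcribed.
→ *nerK* is ON.
Fumarate is present, so NolW is active.
With repressor NolW bound, *mibB* is not transcribed.
→ *mibB* is OFF.
Mevalonate is absent, so LomG is active.
Sorbose is absent, so HaxU is inactive.
Required activator HaxU is absent, so *torC* is not transcribed.
→ *torC* is OFF.
2 of the 5 genes are transcribed.

2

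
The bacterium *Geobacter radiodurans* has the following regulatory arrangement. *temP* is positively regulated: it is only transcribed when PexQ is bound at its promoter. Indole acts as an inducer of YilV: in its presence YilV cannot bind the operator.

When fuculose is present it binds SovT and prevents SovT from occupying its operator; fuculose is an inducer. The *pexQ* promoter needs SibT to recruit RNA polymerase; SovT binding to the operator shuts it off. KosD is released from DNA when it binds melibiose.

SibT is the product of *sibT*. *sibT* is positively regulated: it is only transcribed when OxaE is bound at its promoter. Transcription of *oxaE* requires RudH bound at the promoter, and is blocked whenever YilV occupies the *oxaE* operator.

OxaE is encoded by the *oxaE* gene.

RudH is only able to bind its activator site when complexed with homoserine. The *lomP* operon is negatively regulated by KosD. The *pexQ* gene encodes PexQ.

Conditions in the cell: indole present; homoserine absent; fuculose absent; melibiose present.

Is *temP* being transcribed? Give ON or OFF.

OFF

Homoserine is absent, so RudH is inactive.
Indole is present, so YilV is inactive.
Required activator RudH is absent, so *oxaE* is not transcribed.
So OxaE is not produced.
Required activator OxaE is absent, so *sibT* is not transcribed.
So SibT is not produced.
Fuculose is absent, so SovT is active.
With repressor SovT bound, *pexQ* is not transcribed.
So PexQ is not produced.
Required activator PexQ is absent, so *temP* is not transcribed.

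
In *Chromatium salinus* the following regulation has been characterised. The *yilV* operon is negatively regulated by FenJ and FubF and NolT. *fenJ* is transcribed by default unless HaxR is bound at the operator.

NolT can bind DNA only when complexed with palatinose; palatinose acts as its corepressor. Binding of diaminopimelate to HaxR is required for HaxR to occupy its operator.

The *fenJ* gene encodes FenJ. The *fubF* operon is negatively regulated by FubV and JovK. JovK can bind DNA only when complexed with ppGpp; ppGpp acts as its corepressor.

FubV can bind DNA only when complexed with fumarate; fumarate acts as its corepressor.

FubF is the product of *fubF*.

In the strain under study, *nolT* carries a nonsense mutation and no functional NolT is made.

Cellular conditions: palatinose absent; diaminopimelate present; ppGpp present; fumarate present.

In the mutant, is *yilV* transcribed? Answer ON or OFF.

ON

Diaminopimelate is present, so HaxR is active.
With repressor HaxR bound, *fenJ* is not transcribed.
So FenJ is not produced.
Fumarate is present, so FubV is active.
ppGpp is present, so JovK is active.
With repressor FubV bound, *fubF* is not transcribed.
So FubF is not produced.
NolT is non-functional in this strain, so it has no effect.
With no repressor bound, *yilV* is transcribed.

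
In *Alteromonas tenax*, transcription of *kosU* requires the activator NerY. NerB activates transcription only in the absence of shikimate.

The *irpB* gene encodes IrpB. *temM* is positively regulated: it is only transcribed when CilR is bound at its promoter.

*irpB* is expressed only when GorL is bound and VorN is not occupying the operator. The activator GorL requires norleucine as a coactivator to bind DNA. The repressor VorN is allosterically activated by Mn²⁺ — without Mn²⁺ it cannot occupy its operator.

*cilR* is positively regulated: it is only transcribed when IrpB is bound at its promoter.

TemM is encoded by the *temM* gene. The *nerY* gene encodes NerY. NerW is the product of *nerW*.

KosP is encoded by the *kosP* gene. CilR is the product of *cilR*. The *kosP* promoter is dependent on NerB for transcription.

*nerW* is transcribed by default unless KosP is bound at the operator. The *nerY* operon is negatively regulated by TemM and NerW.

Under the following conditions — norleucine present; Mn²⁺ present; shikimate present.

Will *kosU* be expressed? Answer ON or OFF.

Norleucine is present, so GorL is active.
Mn²⁺ is present, so VorN is active.
With repressor VorN bound, *irpB* is not transcribed.
So IrpB is not produced.
Required activator IrpB is absent, so *cilR* is not transcribed.
So CilR is not produced.
Required activator CilR is absent, so *temM* is not transcribed.
So TemM is not produced.
Shikimate is present, so NerB is inactive.
Required activator NerB is absent, so *kosP* is not transcribed.
So KosP is not produced.
With no repressor bound, *nerW* is transcribed.
So NerW is produced and active.
With repressor NerW bound, *nerY* is not transcribed.
So NerY is not produced.
Required activator NerY is absent, so *kosU* is not transcribed.

OFF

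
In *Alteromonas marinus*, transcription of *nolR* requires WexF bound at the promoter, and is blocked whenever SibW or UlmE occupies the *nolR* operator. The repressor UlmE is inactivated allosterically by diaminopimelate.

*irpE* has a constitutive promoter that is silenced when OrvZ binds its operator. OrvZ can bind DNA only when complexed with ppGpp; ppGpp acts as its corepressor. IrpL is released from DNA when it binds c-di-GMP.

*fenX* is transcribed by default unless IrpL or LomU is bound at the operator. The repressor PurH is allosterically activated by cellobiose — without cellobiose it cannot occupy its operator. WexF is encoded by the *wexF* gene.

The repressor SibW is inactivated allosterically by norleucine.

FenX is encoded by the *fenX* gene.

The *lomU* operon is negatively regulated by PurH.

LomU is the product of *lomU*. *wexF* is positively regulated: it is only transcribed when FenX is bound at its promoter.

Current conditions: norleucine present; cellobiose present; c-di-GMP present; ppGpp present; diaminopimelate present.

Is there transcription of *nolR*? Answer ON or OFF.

Norleucine is present, so SibW is inactive.
c-di-GMP is present, so IrpL is inactive.
Cellobiose is present, so PurH is active.
With repressor PurH bound, *lomU* is not transcribed.
So LomU is not produced.
With no repressor bound, *fenX* is transcribed.
So FenX is produced and active.
No repressor is bound and FenX is active, so *wexF* is transcribed.
So WexF is produced and active.
Diaminopimelate is present, so UlmE is inactive.
No repressor is bound and WexF is active, so *nolR* is transcribed.

ON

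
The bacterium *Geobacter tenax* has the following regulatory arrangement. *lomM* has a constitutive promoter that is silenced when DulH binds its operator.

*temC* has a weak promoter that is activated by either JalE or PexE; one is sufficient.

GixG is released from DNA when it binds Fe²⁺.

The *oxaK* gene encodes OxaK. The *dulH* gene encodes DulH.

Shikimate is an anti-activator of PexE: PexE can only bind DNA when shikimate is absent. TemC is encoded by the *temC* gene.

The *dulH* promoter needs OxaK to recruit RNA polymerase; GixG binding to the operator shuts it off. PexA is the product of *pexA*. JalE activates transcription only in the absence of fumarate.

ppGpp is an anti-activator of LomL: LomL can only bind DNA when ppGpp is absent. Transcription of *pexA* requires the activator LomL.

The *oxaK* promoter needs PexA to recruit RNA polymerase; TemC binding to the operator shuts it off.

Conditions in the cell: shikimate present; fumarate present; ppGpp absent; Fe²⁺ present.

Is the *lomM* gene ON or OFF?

OFF

Fumarate is present, so JalE is inactive.
Shikimate is present, so PexE is inactive.
No activator is available at the *temC* promoter, so *temC* is not transcribed.
So TemC is not produced.
ppGpp is absent, so LomL is active.
No repressor is bound and LomL is active, so *pexA* is transcribed.
So PexA is produced and active.
No repressor is bound and PexA is active, so *oxaK* is transcribed.
So OxaK is produced and active.
Fe²⁺ is present, so GixG is inactive.
No repressor is bound and OxaK is active, so *dulH* is transcribed.
So DulH is produced and active.
With repressor DulH bound, *lomM* is not transcribed.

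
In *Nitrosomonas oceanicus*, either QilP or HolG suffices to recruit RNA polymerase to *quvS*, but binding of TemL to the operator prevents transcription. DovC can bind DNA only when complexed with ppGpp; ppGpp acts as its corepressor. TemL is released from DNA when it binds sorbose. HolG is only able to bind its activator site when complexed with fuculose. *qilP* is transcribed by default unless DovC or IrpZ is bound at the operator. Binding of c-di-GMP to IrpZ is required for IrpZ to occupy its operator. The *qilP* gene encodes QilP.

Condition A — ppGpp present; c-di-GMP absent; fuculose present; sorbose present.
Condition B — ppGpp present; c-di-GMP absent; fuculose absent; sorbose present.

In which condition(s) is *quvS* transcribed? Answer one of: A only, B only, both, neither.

A only

Condition A:
ppGpp is present, so DovC is active.
c-di-GMP is absent, so IrpZ is inactive.
With repressor DovC bound, *qilP* is not transcribed.
So QilP is not produced.
Fuculose is present, so HolG is active.
Sorbose is present, so TemL is inactive.
Activator HolG is present, so *quvS* is transcribed.
→ *quvS* is ON in A.
Condition B:
ppGpp is present, so DovC is active.
c-di-GMP is absent, so IrpZ is inactive.
With repressor DovC bound, *qilP* is not transcribed.
So QilP is not produced.
Fuculose is absent, so HolG is inactive.
Sorbose is present, so TemL is inactive.
No activator is available at the *quvS* promoter, so *quvS* is not transcribed.
→ *quvS* is OFF in B.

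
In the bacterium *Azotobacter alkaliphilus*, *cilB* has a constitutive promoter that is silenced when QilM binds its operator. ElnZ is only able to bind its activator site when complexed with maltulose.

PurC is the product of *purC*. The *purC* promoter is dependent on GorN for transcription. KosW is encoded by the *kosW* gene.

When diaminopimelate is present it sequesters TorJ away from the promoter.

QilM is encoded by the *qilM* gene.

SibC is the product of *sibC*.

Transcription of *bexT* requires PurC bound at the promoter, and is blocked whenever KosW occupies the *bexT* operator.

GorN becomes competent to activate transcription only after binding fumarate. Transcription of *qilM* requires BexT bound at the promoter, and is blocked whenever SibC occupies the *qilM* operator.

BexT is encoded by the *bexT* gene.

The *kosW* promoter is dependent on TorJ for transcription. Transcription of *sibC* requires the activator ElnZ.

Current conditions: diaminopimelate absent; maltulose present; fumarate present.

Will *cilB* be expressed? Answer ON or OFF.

Fumarate is present, so GorN is active.
No repressor is bound and GorN is active, so *purC* is transcribed.
So PurC is produced and active.
Diaminopimelate is absent, so TorJ is active.
No repressor is bound and TorJ is active, so *kosW* is transcribed.
So KosW is produced and active.
With repressor KosW bound, *bexT* is not transcribed.
So BexT is not produced.
Maltulose is present, so ElnZ is active.
No repressor is bound and ElnZ is active, so *sibC* is transcribed.
So SibC is produced and active.
With repressor SibC bound, *qilM* is not transcribed.
So QilM is not produced.
With no repressor bound, *cilB* is transcribed.

ON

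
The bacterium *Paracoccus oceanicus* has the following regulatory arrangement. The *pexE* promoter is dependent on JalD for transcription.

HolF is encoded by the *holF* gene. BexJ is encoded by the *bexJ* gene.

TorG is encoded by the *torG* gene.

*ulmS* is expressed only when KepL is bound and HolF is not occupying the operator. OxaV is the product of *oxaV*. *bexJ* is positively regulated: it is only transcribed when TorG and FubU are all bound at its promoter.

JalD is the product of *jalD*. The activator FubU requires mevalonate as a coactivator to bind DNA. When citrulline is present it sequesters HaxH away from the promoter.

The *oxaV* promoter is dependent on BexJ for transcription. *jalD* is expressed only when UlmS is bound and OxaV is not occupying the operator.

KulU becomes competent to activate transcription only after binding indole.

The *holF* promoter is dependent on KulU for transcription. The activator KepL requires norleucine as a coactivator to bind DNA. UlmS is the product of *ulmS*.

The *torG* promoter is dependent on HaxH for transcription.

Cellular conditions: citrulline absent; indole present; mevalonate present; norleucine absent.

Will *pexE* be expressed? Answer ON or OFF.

Citrulline is absent, so HaxH is active.
No repressor is bound and HaxH is active, so *torG* is transcribed.
So TorG is produced and active.
Mevalonate is present, so FubU is active.
No repressor is bound and TorG and FubU are active, so *bexJ* is transcribed.
So BexJ is produced and active.
No repressor is bound and BexJ is active, so *oxaV* is transcribed.
So OxaV is produced and active.
Norleucine is absent, so KepL is inactive.
Indole is present, so KulU is active.
No repressor is bound and KulU is active, so *holF* is transcribed.
So HolF is produced and active.
With repressor HolF bound, *ulmS* is not transcribed.
So UlmS is not produced.
With repressor OxaV bound, *jalD* is not transcribed.
So JalD is not produced.
Required activator JalD is absent, so *pexE* is not transcribed.

OFF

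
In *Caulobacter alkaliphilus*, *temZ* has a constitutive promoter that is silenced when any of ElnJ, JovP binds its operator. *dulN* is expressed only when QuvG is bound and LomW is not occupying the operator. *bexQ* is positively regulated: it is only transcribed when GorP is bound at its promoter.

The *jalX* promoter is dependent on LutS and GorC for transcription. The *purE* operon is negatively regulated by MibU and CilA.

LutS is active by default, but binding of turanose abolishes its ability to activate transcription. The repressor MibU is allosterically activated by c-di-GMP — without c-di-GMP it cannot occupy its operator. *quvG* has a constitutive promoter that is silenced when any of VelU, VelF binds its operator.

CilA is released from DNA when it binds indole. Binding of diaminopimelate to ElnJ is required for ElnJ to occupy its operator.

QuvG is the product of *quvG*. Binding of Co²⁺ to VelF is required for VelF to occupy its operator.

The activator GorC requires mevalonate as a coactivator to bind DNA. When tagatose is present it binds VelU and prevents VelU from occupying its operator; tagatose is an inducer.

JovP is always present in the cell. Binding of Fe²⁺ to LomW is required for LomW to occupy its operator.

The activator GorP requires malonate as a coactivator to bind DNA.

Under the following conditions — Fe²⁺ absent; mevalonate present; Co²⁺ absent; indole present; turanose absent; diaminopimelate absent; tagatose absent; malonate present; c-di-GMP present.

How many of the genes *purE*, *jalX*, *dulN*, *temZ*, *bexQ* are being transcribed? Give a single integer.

2

c-di-GMP is present, so MibU is active.
Indole is present, so CilA is inactive.
With repressor MibU bound, *purE* is not transcribed.
→ *purE* is OFF.
Turanose is absent, so LutS is active.
Mevalonate is present, so GorC is active.
No repressor is bound and LutS and GorC are active, so *jalX* is transcribed.
→ *jalX* is ON.
Fe²⁺ is absent, so LomW is inactive.
Tagatose is absent, so VelU is active.
Co²⁺ is absent, so VelF is inactive.
With repressor VelU bound, *quvG* is not transcribed.
So QuvG is not produced.
Required activator QuvG is absent, so *dulN* is not transcribed.
→ *dulN* is OFF.
Diaminopimelate is absent, so ElnJ is inactive.
JovP is produced constitutively and is active.
With repressor JovP bound, *temZ* is not transcribed.
→ *temZ* is OFF.
Malonate is present, so GorP is active.
No repressor is bound and GorP is active, so *bexQ* is transcribed.
→ *bexQ* is ON.
2 of the 5 genes are transcribed.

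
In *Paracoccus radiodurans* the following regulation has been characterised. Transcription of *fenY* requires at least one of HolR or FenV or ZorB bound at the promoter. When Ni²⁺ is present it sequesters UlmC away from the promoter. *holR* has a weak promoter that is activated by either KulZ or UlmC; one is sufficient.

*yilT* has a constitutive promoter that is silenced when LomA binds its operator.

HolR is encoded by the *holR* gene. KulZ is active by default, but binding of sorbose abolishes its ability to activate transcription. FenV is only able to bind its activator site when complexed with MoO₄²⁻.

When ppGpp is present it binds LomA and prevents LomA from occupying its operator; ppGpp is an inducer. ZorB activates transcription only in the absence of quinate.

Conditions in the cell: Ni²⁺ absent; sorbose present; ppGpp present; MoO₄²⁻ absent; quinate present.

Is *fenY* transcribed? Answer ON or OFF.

Sorbose is present, so KulZ is inactive.
Ni²⁺ is absent, so UlmC is active.
Activator UlmC is present, so *holR* is transcribed.
So HolR is produced and active.
MoO₄²⁻ is absent, so FenV is inactive.
Quinate is present, so ZorB is inactive.
Activator HolR is present, so *fenY* is transcribed.

ON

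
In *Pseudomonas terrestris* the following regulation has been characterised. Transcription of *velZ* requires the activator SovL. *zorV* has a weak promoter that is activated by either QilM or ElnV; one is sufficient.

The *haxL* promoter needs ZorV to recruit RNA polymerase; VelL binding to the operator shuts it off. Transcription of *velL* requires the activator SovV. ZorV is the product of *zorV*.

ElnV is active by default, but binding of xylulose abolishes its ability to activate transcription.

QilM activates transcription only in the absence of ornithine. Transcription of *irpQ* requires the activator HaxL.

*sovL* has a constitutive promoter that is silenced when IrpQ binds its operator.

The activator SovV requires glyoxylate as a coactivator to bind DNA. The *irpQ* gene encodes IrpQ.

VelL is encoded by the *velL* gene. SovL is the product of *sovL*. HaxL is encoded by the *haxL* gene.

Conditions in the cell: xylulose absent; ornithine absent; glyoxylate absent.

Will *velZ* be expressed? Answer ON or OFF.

OFF

Ornithine is absent, so QilM is active.
Xylulose is absent, so ElnV is active.
Activator QilM is present, so *zorV* is transcribed.
So ZorV is produced and active.
Glyoxylate is absent, so SovV is inactive.
Required activator SovV is absent, so *velL* is not transcribed.
So VelL is not produced.
No repressor is bound and ZorV is active, so *haxL* is transcribed.
So HaxL is produced and active.
No repressor is bound and HaxL is active, so *irpQ* is transcribed.
So IrpQ is produced and active.
With repressor IrpQ bound, *sovL* is not transcribed.
So SovL is not produced.
Required activator SovL is absent, so *velZ* is not transcribed.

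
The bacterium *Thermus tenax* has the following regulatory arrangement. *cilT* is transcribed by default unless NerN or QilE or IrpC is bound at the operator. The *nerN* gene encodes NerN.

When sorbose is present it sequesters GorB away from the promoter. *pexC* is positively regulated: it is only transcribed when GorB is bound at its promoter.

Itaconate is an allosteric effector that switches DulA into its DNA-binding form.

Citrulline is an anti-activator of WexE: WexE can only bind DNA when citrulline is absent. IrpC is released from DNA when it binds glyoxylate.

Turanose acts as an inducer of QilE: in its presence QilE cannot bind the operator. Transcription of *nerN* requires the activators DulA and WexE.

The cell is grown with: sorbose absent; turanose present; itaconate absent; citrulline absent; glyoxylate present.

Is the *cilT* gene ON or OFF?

ON

Itaconate is absent, so DulA is inactive.
Citrulline is absent, so WexE is active.
Required activator DulA is absent, so *nerN* is not transcribed.
So NerN is not produced.
Turanose is present, so QilE is inactive.
Glyoxylate is present, so IrpC is inactive.
With no repressor bound, *cilT* is transcribed.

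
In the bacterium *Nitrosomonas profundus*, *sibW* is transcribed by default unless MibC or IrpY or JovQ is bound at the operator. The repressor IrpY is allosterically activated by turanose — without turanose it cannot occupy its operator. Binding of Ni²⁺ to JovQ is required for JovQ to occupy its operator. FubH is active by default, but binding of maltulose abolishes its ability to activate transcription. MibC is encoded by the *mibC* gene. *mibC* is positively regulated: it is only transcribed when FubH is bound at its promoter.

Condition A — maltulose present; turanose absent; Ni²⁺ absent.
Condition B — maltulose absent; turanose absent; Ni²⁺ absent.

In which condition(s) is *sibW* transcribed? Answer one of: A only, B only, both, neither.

Condition A:
Maltulose is present, so FubH is inactive.
Required activator FubH is absent, so *mibC* is not transcribed.
So MibC is not produced.
Turanose is absent, so IrpY is inactive.
Ni²⁺ is absent, so JovQ is inactive.
With no repressor bound, *sibW* is transcribed.
→ *sibW* is ON in A.
Condition B:
Maltulose is absent, so FubH is active.
No repressor is bound and FubH is active, so *mibC* is transcribed.
So MibC is produced and active.
Turanose is absent, so IrpY is inactive.
Ni²⁺ is absent, so JovQ is inactive.
With repressor MibC bound, *sibW* is not transcribed.
→ *sibW* is OFF in B.

A only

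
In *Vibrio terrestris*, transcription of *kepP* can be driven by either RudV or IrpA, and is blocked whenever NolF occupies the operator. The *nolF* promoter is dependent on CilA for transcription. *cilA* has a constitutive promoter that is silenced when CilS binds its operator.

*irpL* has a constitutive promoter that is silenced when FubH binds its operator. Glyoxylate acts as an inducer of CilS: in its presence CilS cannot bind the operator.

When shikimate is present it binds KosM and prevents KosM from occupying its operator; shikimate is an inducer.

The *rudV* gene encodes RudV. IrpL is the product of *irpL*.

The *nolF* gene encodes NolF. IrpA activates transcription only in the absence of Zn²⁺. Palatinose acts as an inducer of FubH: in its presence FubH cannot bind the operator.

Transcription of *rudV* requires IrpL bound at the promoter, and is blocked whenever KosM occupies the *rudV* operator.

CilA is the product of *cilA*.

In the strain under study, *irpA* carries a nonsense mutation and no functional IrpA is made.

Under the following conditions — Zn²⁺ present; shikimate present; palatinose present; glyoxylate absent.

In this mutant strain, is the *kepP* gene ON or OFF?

ON

Shikimate is present, so KosM is inactive.
Palatinose is present, so FubH is inactive.
With no repressor bound, *irpL* is transcribed.
So IrpL is produced and active.
No repressor is bound and IrpL is active, so *rudV* is transcribed.
So RudV is produced and active.
IrpA is non-functional in this strain, so it has no effect.
Glyoxylate is absent, so CilS is active.
With repressor CilS bound, *cilA* is not transcribed.
So CilA is not produced.
Required activator CilA is absent, so *nolF* is not transcribed.
So NolF is not produced.
Activator RudV is present, so *kepP* is transcribed.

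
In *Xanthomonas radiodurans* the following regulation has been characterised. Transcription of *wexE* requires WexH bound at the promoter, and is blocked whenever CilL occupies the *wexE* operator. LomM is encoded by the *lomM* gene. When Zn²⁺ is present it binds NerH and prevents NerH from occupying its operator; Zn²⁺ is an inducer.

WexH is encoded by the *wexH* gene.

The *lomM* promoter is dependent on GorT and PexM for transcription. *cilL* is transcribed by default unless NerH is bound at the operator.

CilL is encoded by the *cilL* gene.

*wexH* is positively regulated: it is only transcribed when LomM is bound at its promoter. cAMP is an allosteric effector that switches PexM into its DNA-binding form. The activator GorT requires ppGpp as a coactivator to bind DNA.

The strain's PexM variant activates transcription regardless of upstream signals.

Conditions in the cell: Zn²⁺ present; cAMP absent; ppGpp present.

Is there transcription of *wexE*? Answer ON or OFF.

Zn²⁺ is present, so NerH is inactive.
With no repressor bound, *cilL* is transcribed.
So CilL is produced and active.
ppGpp is present, so GorT is active.
PexM is constitutively active in this strain.
No repressor is bound and GorT and PexM are active, so *lomM* is transcribed.
So LomM is produced and active.
No repressor is bound and LomM is active, so *wexH* is transcribed.
So WexH is produced and active.
With repressor CilL bound, *wexE* is not transcribed.

OFF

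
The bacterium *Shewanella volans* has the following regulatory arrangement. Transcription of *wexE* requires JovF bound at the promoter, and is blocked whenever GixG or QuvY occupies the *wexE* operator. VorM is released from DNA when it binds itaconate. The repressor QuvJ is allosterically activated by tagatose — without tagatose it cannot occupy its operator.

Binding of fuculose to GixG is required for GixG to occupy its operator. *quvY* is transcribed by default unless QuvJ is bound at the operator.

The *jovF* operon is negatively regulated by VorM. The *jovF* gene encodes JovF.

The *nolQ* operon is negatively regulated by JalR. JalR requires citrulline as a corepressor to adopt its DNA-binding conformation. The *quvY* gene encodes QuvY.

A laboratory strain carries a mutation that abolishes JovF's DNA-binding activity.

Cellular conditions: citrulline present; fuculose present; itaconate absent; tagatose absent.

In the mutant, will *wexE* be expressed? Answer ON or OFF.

Fuculose is present, so GixG is active.
JovF is non-functional in this strain, so it has no effect.
Tagatose is absent, so QuvJ is inactive.
With no repressor bound, *quvY* is transcribed.
So QuvY is produced and active.
With repressor GixG bound, *wexE* is not transcribed.

OFF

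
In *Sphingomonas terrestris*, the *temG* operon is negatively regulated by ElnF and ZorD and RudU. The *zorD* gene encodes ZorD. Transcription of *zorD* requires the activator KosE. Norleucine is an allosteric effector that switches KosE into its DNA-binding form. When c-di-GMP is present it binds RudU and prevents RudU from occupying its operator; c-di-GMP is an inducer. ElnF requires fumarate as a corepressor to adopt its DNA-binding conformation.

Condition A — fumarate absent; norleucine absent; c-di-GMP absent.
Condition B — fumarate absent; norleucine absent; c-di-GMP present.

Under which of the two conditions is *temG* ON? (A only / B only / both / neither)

Condition A:
Fumarate is absent, so ElnF is inactive.
Norleucine is absent, so KosE is inactive.
Required activator KosE is absent, so *zorD* is not transcribed.
So ZorD is not produced.
c-di-GMP is absent, so RudU is active.
With repressor RudU bound, *temG* is not transcribed.
→ *temG* is OFF in A.
Condition B:
Fumarate is absent, so ElnF is inactive.
Norleucine is absent, so KosE is inactive.
Required activator KosE is absent, so *zorD* is not transcribed.
So ZorD is not produced.
c-di-GMP is present, so RudU is inactive.
With no repressor bound, *temG* is transcribed.
→ *temG* is ON in B.

B only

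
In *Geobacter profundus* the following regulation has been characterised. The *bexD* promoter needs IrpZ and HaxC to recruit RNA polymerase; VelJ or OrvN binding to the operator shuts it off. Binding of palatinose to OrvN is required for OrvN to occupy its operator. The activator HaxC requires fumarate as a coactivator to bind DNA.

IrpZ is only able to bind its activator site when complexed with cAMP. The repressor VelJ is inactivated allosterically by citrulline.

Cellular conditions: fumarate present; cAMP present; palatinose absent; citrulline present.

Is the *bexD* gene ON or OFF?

ON

cAMP is present, so IrpZ is active.
Citrulline is present, so VelJ is inactive.
Fumarate is present, so HaxC is active.
Palatinose is absent, so OrvN is inactive.
No repressor is bound and IrpZ and HaxC are active, so *bexD* is transcribed.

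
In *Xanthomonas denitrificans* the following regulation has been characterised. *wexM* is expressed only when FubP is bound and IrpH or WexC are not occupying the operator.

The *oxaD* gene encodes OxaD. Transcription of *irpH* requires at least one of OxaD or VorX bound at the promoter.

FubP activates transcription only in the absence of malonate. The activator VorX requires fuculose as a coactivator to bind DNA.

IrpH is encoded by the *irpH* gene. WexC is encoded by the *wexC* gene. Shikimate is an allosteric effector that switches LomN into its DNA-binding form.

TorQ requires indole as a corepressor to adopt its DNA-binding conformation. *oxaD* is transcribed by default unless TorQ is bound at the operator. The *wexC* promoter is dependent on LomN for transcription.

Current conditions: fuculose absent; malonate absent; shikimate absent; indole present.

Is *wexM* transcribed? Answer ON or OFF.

Indole is present, so TorQ is active.
With repressor TorQ bound, *oxaD* is not transcribed.
So OxaD is not produced.
Fuculose is absent, so VorX is inactive.
No activator is available at the *irpH* promoter, so *irpH* is not transcribed.
So IrpH is not produced.
Shikimate is absent, so LomN is inactive.
Required activator LomN is absent, so *wexC* is not transcribed.
So WexC is not produced.
Malonate is absent, so FubP is active.
No repressor is bound and FubP is active, so *wexM* is transcribed.

ON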